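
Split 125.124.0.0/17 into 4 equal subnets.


New prefix = 17 + 2 = 19
Each subnet has 8192 addresses
  125.124.0.0/19
  125.124.32.0/19
  125.124.64.0/19
  125.124.96.0/19
Subnets: 125.124.0.0/19, 125.124.32.0/19, 125.124.64.0/19, 125.124.96.0/19


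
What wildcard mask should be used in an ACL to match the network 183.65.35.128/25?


Subnet mask: 255.255.255.128
Wildcard = 255.255.255.255 - subnet mask
255 - 255 = 0
255 - 255 = 0
255 - 255 = 0
255 - 128 = 127
Wildcard: 0.0.0.127


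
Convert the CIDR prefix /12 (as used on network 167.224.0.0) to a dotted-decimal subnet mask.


/12 means 12 network bits, 20 host bits
Binary: 11111111111100000000000000000000
Mask: 255.240.0.0


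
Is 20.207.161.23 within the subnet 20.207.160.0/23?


Subnet network: 20.207.160.0
Test IP AND mask: 20.207.160.0
Yes, 20.207.161.23 is in 20.207.160.0/23


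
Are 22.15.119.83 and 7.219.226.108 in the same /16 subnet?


Mask: 255.255.0.0
22.15.119.83 AND mask = 22.15.0.0
7.219.226.108 AND mask = 7.219.0.0
No, different subnets (22.15.0.0 vs 7.219.0.0)


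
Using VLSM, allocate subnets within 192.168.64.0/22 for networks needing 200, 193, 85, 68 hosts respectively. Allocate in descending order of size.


200 hosts -> /24 (254 usable): 192.168.64.0/24
193 hosts -> /24 (254 usable): 192.168.65.0/24
85 hosts -> /25 (126 usable): 192.168.66.0/25
68 hosts -> /25 (126 usable): 192.168.66.128/25
Allocation: 192.168.64.0/24 (200 hosts, 254 usable); 192.168.65.0/24 (193 hosts, 254 usable); 192.168.66.0/25 (85 hosts, 126 usable); 192.168.66.128/25 (68 hosts, 126 usable)


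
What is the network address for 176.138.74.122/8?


IP:   10110000.10001010.01001010.01111010
Mask: 11111111.00000000.00000000.00000000
AND operation:
Net:  10110000.00000000.00000000.00000000
Network: 176.0.0.0/8


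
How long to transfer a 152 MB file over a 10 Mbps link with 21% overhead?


Effective throughput = 10 * (1 - 21/100) = 7.9 Mbps
File size in Mb = 152 * 8 = 1216 Mb
Time = 1216 / 7.9
Time = 153.9241 seconds


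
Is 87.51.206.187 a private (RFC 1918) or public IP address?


RFC 1918 private ranges:
  10.0.0.0/8 (10.0.0.0 - 10.255.255.255)
  172.16.0.0/12 (172.16.0.0 - 172.31.255.255)
  192.168.0.0/16 (192.168.0.0 - 192.168.255.255)
Public (not in any RFC 1918 range)


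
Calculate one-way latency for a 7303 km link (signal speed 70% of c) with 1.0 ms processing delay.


Speed = 0.7 * 3e5 km/s = 210000 km/s
Propagation delay = 7303 / 210000 = 0.0348 s = 34.7762 ms
Processing delay = 1.0 ms
Total one-way latency = 35.7762 ms


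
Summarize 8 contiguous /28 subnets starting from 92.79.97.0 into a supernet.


Original prefix: /28
Number of subnets: 8 = 2^3
New prefix = 28 - 3 = 25
Supernet: 92.79.97.0/25


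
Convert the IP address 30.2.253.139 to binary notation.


30 = 00011110
2 = 00000010
253 = 11111101
139 = 10001011
Binary: 00011110.00000010.11111101.10001011


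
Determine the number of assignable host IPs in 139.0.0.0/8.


Host bits = 32 - 8 = 24
Total addresses = 2^24 = 16777216
Usable = total - 2 (network and broadcast)
Usable hosts: 16777214


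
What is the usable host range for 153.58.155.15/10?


Network: 153.0.0.0
Broadcast: 153.63.255.255
First usable = network + 1
Last usable = broadcast - 1
Range: 153.0.0.1 to 153.63.255.254


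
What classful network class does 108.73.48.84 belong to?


First octet: 108
Binary: 01101100
0xxxxxxx -> Class A (1-126)
Class A, default mask 255.0.0.0 (/8)


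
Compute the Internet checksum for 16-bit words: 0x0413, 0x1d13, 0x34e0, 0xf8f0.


Sum all words (with carry folding):
+ 0x0413 = 0x0413
+ 0x1d13 = 0x2126
+ 0x34e0 = 0x5606
+ 0xf8f0 = 0x4ef7
One's complement: ~0x4ef7
Checksum = 0xb108


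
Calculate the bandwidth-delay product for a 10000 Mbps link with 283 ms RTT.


BDP = bandwidth * RTT
= 10000 Mbps * 283 ms
= 10000 * 1e6 * 283 / 1000 bits
= 2830000000 bits
= 353750000 bytes
= 345458.9844 KB
BDP = 2830000000 bits (353750000 bytes)


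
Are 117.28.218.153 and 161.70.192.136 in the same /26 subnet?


Mask: 255.255.255.192
117.28.218.153 AND mask = 117.28.218.128
161.70.192.136 AND mask = 161.70.192.128
No, different subnets (117.28.218.128 vs 161.70.192.128)


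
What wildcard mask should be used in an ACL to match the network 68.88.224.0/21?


Subnet mask: 255.255.248.0
Wildcard = 255.255.255.255 - subnet mask
255 - 255 = 0
255 - 255 = 0
255 - 248 = 7
255 - 0 = 255
Wildcard: 0.0.7.255


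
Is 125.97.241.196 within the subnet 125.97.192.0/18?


Subnet network: 125.97.192.0
Test IP AND mask: 125.97.192.0
Yes, 125.97.241.196 is in 125.97.192.0/18


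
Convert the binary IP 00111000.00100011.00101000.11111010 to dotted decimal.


00111000 = 56
00100011 = 35
00101000 = 40
11111010 = 250
IP: 56.35.40.250


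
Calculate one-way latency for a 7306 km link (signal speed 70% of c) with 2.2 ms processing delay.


Speed = 0.7 * 3e5 km/s = 210000 km/s
Propagation delay = 7306 / 210000 = 0.0348 s = 34.7905 ms
Processing delay = 2.2 ms
Total one-way latency = 36.9905 ms


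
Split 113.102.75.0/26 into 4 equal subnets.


New prefix = 26 + 2 = 28
Each subnet has 16 addresses
  113.102.75.0/28
  113.102.75.16/28
  113.102.75.32/28
  113.102.75.48/28
Subnets: 113.102.75.0/28, 113.102.75.16/28, 113.102.75.32/28, 113.102.75.48/28


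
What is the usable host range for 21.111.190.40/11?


Network: 21.96.0.0
Broadcast: 21.127.255.255
First usable = network + 1
Last usable = broadcast - 1
Range: 21.96.0.1 to 21.127.255.254


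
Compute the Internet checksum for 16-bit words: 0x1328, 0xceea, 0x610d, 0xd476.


Sum all words (with carry folding):
+ 0x1328 = 0x1328
+ 0xceea = 0xe212
+ 0x610d = 0x4320
+ 0xd476 = 0x1797
One's complement: ~0x1797
Checksum = 0xe868


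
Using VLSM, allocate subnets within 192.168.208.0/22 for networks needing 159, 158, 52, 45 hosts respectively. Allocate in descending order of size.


159 hosts -> /24 (254 usable): 192.168.208.0/24
158 hosts -> /24 (254 usable): 192.168.209.0/24
52 hosts -> /26 (62 usable): 192.168.210.0/26
45 hosts -> /26 (62 usable): 192.168.210.64/26
Allocation: 192.168.208.0/24 (159 hosts, 254 usable); 192.168.209.0/24 (158 hosts, 254 usable); 192.168.210.0/26 (52 hosts, 62 usable); 192.168.210.64/26 (45 hosts, 62 usable)


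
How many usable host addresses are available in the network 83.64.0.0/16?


Host bits = 32 - 16 = 16
Total addresses = 2^16 = 65536
Usable = total - 2 (network and broadcast)
Usable hosts: 65534


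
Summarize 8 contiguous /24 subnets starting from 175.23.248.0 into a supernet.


Original prefix: /24
Number of subnets: 8 = 2^3
New prefix = 24 - 3 = 21
Supernet: 175.23.248.0/21


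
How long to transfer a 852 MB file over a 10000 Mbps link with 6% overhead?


Effective throughput = 10000 * (1 - 6/100) = 9400 Mbps
File size in Mb = 852 * 8 = 6816 Mb
Time = 6816 / 9400
Time = 0.7251 seconds


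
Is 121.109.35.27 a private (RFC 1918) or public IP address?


RFC 1918 private ranges:
  10.0.0.0/8 (10.0.0.0 - 10.255.255.255)
  172.16.0.0/12 (172.16.0.0 - 172.31.255.255)
  192.168.0.0/16 (192.168.0.0 - 192.168.255.255)
Public (not in any RFC 1918 range)


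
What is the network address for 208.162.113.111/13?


IP:   11010000.10100010.01110001.01101111
Mask: 11111111.11111000.00000000.00000000
AND operation:
Net:  11010000.10100000.00000000.00000000
Network: 208.160.0.0/13


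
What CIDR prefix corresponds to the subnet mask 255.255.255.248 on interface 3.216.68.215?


Binary: 11111111.11111111.11111111.11111000
Count leading 1s
Prefix: /29


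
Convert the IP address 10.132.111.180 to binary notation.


10 = 00001010
132 = 10000100
111 = 01101111
180 = 10110100
Binary: 00001010.10000100.01101111.10110100


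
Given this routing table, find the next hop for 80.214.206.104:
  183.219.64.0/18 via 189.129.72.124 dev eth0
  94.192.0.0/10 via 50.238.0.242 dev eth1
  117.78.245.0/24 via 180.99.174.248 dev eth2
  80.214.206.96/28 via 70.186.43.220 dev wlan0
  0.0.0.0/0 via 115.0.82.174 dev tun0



Longest prefix match for 80.214.206.104:
  /18 183.219.64.0: no
  /10 94.192.0.0: no
  /24 117.78.245.0: no
  /28 80.214.206.96: MATCH
  /0 0.0.0.0: MATCH
Selected: next-hop 70.186.43.220 via wlan0 (matched /28)


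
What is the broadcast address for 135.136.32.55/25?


Network: 135.136.32.0/25
Host bits = 7
Set all host bits to 1:
Broadcast: 135.136.32.127


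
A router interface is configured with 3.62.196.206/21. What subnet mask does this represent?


/21 means 21 network bits, 11 host bits
Binary: 11111111111111111111100000000000
Mask: 255.255.248.0


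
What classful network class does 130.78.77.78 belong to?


First octet: 130
Binary: 10000010
10xxxxxx -> Class B (128-191)
Class B, default mask 255.255.0.0 (/16)


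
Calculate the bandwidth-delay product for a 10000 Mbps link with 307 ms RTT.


BDP = bandwidth * RTT
= 10000 Mbps * 307 ms
= 10000 * 1e6 * 307 / 1000 bits
= 3070000000 bits
= 383750000 bytes
= 374755.8594 KB
BDP = 3070000000 bits (383750000 bytes)


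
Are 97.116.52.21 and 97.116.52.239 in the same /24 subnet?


Mask: 255.255.255.0
97.116.52.21 AND mask = 97.116.52.0
97.116.52.239 AND mask = 97.116.52.0
Yes, same subnet (97.116.52.0)


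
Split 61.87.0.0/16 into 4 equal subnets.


New prefix = 16 + 2 = 18
Each subnet has 16384 addresses
  61.87.0.0/18
  61.87.64.0/18
  61.87.128.0/18
  61.87.192.0/18
Subnets: 61.87.0.0/18, 61.87.64.0/18, 61.87.128.0/18, 61.87.192.0/18


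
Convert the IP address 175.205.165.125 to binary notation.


175 = 10101111
205 = 11001101
165 = 10100101
125 = 01111101
Binary: 10101111.11001101.10100101.01111101


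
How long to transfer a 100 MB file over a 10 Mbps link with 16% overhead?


Effective throughput = 10 * (1 - 16/100) = 8.4 Mbps
File size in Mb = 100 * 8 = 800 Mb
Time = 800 / 8.4
Time = 95.2381 seconds


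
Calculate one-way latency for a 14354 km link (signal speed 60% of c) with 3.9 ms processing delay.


Speed = 0.6 * 3e5 km/s = 180000 km/s
Propagation delay = 14354 / 180000 = 0.0797 s = 79.7444 ms
Processing delay = 3.9 ms
Total one-way latency = 83.6444 ms


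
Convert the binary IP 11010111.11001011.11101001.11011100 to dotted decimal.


11010111 = 215
11001011 = 203
11101001 = 233
11011100 = 220
IP: 215.203.233.220


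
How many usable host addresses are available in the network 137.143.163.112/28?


Host bits = 32 - 28 = 4
Total addresses = 2^4 = 16
Usable = total - 2 (network and broadcast)
Usable hosts: 14


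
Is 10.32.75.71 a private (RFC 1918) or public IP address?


RFC 1918 private ranges:
  10.0.0.0/8 (10.0.0.0 - 10.255.255.255)
  172.16.0.0/12 (172.16.0.0 - 172.31.255.255)
  192.168.0.0/16 (192.168.0.0 - 192.168.255.255)
Private (in 10.0.0.0/8)


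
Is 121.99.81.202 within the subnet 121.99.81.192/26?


Subnet network: 121.99.81.192
Test IP AND mask: 121.99.81.192
Yes, 121.99.81.202 is in 121.99.81.192/26


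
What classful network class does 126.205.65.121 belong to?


First octet: 126
Binary: 01111110
0xxxxxxx -> Class A (1-126)
Class A, default mask 255.0.0.0 (/8)


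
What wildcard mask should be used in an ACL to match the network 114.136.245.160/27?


Subnet mask: 255.255.255.224
Wildcard = 255.255.255.255 - subnet mask
255 - 255 = 0
255 - 255 = 0
255 - 255 = 0
255 - 224 = 31
Wildcard: 0.0.0.31


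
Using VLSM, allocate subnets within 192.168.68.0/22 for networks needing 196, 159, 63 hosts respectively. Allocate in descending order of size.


196 hosts -> /24 (254 usable): 192.168.68.0/24
159 hosts -> /24 (254 usable): 192.168.69.0/24
63 hosts -> /25 (126 usable): 192.168.70.0/25
Allocation: 192.168.68.0/24 (196 hosts, 254 usable); 192.168.69.0/24 (159 hosts, 254 usable); 192.168.70.0/25 (63 hosts, 126 usable)


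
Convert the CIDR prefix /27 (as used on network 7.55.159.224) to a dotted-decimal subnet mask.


/27 means 27 network bits, 5 host bits
Binary: 11111111111111111111111111100000
Mask: 255.255.255.224


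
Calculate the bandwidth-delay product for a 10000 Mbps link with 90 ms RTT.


BDP = bandwidth * RTT
= 10000 Mbps * 90 ms
= 10000 * 1e6 * 90 / 1000 bits
= 900000000 bits
= 112500000 bytes
= 109863.2812 KB
BDP = 900000000 bits (112500000 bytes)


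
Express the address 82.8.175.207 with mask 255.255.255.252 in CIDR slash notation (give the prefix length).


Binary: 11111111.11111111.11111111.11111100
Count leading 1s
Prefix: /30


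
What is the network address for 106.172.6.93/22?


IP:   01101010.10101100.00000110.01011101
Mask: 11111111.11111111.11111100.00000000
AND operation:
Net:  01101010.10101100.00000100.00000000
Network: 106.172.4.0/22


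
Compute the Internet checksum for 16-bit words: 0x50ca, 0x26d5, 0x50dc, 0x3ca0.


Sum all words (with carry folding):
+ 0x50ca = 0x50ca
+ 0x26d5 = 0x779f
+ 0x50dc = 0xc87b
+ 0x3ca0 = 0x051c
One's complement: ~0x051c
Checksum = 0xfae3


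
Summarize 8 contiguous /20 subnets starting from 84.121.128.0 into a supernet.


Original prefix: /20
Number of subnets: 8 = 2^3
New prefix = 20 - 3 = 17
Supernet: 84.121.128.0/17


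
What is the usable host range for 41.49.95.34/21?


Network: 41.49.88.0
Broadcast: 41.49.95.255
First usable = network + 1
Last usable = broadcast - 1
Range: 41.49.88.1 to 41.49.95.254


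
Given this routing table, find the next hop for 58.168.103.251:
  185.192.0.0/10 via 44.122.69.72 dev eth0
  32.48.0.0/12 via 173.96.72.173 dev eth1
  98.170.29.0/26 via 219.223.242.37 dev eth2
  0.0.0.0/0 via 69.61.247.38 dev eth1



Longest prefix match for 58.168.103.251:
  /10 185.192.0.0: no
  /12 32.48.0.0: no
  /26 98.170.29.0: no
  /0 0.0.0.0: MATCH
Selected: next-hop 69.61.247.38 via eth1 (matched /0)


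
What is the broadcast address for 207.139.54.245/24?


Network: 207.139.54.0/24
Host bits = 8
Set all host bits to 1:
Broadcast: 207.139.54.255


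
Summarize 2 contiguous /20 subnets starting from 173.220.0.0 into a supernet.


Original prefix: /20
Number of subnets: 2 = 2^1
New prefix = 20 - 1 = 19
Supernet: 173.220.0.0/19


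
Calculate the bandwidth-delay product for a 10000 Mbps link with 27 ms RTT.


BDP = bandwidth * RTT
= 10000 Mbps * 27 ms
= 10000 * 1e6 * 27 / 1000 bits
= 270000000 bits
= 33750000 bytes
= 32958.9844 KB
BDP = 270000000 bits (33750000 bytes)


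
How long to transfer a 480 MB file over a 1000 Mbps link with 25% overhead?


Effective throughput = 1000 * (1 - 25/100) = 750 Mbps
File size in Mb = 480 * 8 = 3840 Mb
Time = 3840 / 750
Time = 5.12 seconds


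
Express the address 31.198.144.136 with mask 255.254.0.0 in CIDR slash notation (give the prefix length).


Binary: 11111111.11111110.00000000.00000000
Count leading 1s
Prefix: /15


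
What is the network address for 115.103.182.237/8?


IP:   01110011.01100111.10110110.11101101
Mask: 11111111.00000000.00000000.00000000
AND operation:
Net:  01110011.00000000.00000000.00000000
Network: 115.0.0.0/8


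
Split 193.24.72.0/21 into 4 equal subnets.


New prefix = 21 + 2 = 23
Each subnet has 512 addresses
  193.24.72.0/23
  193.24.74.0/23
  193.24.76.0/23
  193.24.78.0/23
Subnets: 193.24.72.0/23, 193.24.74.0/23, 193.24.76.0/23, 193.24.78.0/23


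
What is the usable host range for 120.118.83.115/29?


Network: 120.118.83.112
Broadcast: 120.118.83.119
First usable = network + 1
Last usable = broadcast - 1
Range: 120.118.83.113 to 120.118.83.118


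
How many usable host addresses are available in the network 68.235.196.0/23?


Host bits = 32 - 23 = 9
Total addresses = 2^9 = 512
Usable = total - 2 (network and broadcast)
Usable hosts: 510


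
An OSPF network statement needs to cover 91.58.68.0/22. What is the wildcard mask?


Subnet mask: 255.255.252.0
Wildcard = 255.255.255.255 - subnet mask
255 - 255 = 0
255 - 255 = 0
255 - 252 = 3
255 - 0 = 255
Wildcard: 0.0.3.255


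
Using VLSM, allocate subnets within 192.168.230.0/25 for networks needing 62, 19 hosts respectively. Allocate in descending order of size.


62 hosts -> /26 (62 usable): 192.168.230.0/26
19 hosts -> /27 (30 usable): 192.168.230.64/27
Allocation: 192.168.230.0/26 (62 hosts, 62 usable); 192.168.230.64/27 (19 hosts, 30 usable)


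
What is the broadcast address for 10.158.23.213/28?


Network: 10.158.23.208/28
Host bits = 4
Set all host bits to 1:
Broadcast: 10.158.23.223


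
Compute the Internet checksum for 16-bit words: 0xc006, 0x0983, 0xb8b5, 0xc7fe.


Sum all words (with carry folding):
+ 0xc006 = 0xc006
+ 0x0983 = 0xc989
+ 0xb8b5 = 0x823f
+ 0xc7fe = 0x4a3e
One's complement: ~0x4a3e
Checksum = 0xb5c1


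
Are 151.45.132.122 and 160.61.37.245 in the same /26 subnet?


Mask: 255.255.255.192
151.45.132.122 AND mask = 151.45.132.64
160.61.37.245 AND mask = 160.61.37.192
No, different subnets (151.45.132.64 vs 160.61.37.192)


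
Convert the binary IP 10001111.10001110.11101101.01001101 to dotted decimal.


10001111 = 143
10001110 = 142
11101101 = 237
01001101 = 77
IP: 143.142.237.77


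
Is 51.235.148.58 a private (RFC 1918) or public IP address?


RFC 1918 private ranges:
  10.0.0.0/8 (10.0.0.0 - 10.255.255.255)
  172.16.0.0/12 (172.16.0.0 - 172.31.255.255)
  192.168.0.0/16 (192.168.0.0 - 192.168.255.255)
Public (not in any RFC 1918 range)


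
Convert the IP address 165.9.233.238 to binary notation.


165 = 10100101
9 = 00001001
233 = 11101001
238 = 11101110
Binary: 10100101.00001001.11101001.11101110


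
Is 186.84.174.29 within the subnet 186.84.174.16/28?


Subnet network: 186.84.174.16
Test IP AND mask: 186.84.174.16
Yes, 186.84.174.29 is in 186.84.174.16/28


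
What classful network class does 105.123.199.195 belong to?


First octet: 105
Binary: 01101001
0xxxxxxx -> Class A (1-126)
Class A, default mask 255.0.0.0 (/8)


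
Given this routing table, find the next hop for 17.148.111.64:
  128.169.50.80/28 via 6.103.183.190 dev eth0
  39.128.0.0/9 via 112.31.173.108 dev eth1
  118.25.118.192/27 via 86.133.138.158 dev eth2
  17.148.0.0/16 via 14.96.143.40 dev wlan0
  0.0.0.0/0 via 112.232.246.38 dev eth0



Longest prefix match for 17.148.111.64:
  /28 128.169.50.80: no
  /9 39.128.0.0: no
  /27 118.25.118.192: no
  /16 17.148.0.0: MATCH
  /0 0.0.0.0: MATCH
Selected: next-hop 14.96.143.40 via wlan0 (matched /16)


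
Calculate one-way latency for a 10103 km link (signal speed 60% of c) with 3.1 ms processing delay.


Speed = 0.6 * 3e5 km/s = 180000 km/s
Propagation delay = 10103 / 180000 = 0.0561 s = 56.1278 ms
Processing delay = 3.1 ms
Total one-way latency = 59.2278 ms


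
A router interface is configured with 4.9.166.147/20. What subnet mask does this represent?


/20 means 20 network bits, 12 host bits
Binary: 11111111111111111111000000000000
Mask: 255.255.240.0


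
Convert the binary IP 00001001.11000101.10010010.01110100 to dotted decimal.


00001001 = 9
11000101 = 197
10010010 = 146
01110100 = 116
IP: 9.197.146.116


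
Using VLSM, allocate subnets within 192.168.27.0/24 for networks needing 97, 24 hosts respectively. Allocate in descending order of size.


97 hosts -> /25 (126 usable): 192.168.27.0/25
24 hosts -> /27 (30 usable): 192.168.27.128/27
Allocation: 192.168.27.0/25 (97 hosts, 126 usable); 192.168.27.128/27 (24 hosts, 30 usable)


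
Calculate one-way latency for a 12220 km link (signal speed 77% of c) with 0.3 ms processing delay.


Speed = 0.77 * 3e5 km/s = 231000 km/s
Propagation delay = 12220 / 231000 = 0.0529 s = 52.9004 ms
Processing delay = 0.3 ms
Total one-way latency = 53.2004 ms


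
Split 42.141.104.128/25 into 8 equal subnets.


New prefix = 25 + 3 = 28
Each subnet has 16 addresses
  42.141.104.128/28
  42.141.104.144/28
  42.141.104.160/28
  42.141.104.176/28
  42.141.104.192/28
  42.141.104.208/28
  42.141.104.224/28
  42.141.104.240/28
Subnets: 42.141.104.128/28, 42.141.104.144/28, 42.141.104.160/28, 42.141.104.176/28, 42.141.104.192/28, 42.141.104.208/28, 42.141.104.224/28, 42.141.104.240/28


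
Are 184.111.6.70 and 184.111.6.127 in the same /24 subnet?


Mask: 255.255.255.0
184.111.6.70 AND mask = 184.111.6.0
184.111.6.127 AND mask = 184.111.6.0
Yes, same subnet (184.111.6.0)


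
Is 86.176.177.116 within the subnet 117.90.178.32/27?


Subnet network: 117.90.178.32
Test IP AND mask: 86.176.177.96
No, 86.176.177.116 is not in 117.90.178.32/27


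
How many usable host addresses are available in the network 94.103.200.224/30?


Host bits = 32 - 30 = 2
Total addresses = 2^2 = 4
Usable = total - 2 (network and broadcast)
Usable hosts: 2


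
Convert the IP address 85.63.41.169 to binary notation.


85 = 01010101
63 = 00111111
41 = 00101001
169 = 10101001
Binary: 01010101.00111111.00101001.10101001


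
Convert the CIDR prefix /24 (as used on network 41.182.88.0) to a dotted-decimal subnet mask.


/24 means 24 network bits, 8 host bits
Binary: 11111111111111111111111100000000
Mask: 255.255.255.0


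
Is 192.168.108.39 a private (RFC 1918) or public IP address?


RFC 1918 private ranges:
  10.0.0.0/8 (10.0.0.0 - 10.255.255.255)
  172.16.0.0/12 (172.16.0.0 - 172.31.255.255)
  192.168.0.0/16 (192.168.0.0 - 192.168.255.255)
Private (in 192.168.0.0/16)


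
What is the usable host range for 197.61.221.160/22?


Network: 197.61.220.0
Broadcast: 197.61.223.255
First usable = network + 1
Last usable = broadcast - 1
Range: 197.61.220.1 to 197.61.223.254


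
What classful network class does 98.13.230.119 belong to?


First octet: 98
Binary: 01100010
0xxxxxxx -> Class A (1-126)
Class A, default mask 255.0.0.0 (/8)


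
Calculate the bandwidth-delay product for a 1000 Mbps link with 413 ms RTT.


BDP = bandwidth * RTT
= 1000 Mbps * 413 ms
= 1000 * 1e6 * 413 / 1000 bits
= 413000000 bits
= 51625000 bytes
= 50415.0391 KB
BDP = 413000000 bits (51625000 bytes)


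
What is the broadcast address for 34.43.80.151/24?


Network: 34.43.80.0/24
Host bits = 8
Set all host bits to 1:
Broadcast: 34.43.80.255


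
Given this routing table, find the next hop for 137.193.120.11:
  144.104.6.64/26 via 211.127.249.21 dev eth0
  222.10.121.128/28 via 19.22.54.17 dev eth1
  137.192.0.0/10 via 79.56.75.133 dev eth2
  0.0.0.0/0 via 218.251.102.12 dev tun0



Longest prefix match for 137.193.120.11:
  /26 144.104.6.64: no
  /28 222.10.121.128: no
  /10 137.192.0.0: MATCH
  /0 0.0.0.0: MATCH
Selected: next-hop 79.56.75.133 via eth2 (matched /10)


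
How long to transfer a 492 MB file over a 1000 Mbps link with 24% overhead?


Effective throughput = 1000 * (1 - 24/100) = 760 Mbps
File size in Mb = 492 * 8 = 3936 Mb
Time = 3936 / 760
Time = 5.1789 seconds


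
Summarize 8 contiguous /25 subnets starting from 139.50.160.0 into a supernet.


Original prefix: /25
Number of subnets: 8 = 2^3
New prefix = 25 - 3 = 22
Supernet: 139.50.160.0/22


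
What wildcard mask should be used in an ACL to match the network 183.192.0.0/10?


Subnet mask: 255.192.0.0
Wildcard = 255.255.255.255 - subnet mask
255 - 255 = 0
255 - 192 = 63
255 - 0 = 255
255 - 0 = 255
Wildcard: 0.63.255.255


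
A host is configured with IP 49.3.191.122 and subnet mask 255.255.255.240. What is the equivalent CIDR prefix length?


Binary: 11111111.11111111.11111111.11110000
Count leading 1s
Prefix: /28


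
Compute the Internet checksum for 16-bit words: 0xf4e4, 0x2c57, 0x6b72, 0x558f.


Sum all words (with carry folding):
+ 0xf4e4 = 0xf4e4
+ 0x2c57 = 0x213c
+ 0x6b72 = 0x8cae
+ 0x558f = 0xe23d
One's complement: ~0xe23d
Checksum = 0x1dc2


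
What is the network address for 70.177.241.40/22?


IP:   01000110.10110001.11110001.00101000
Mask: 11111111.11111111.11111100.00000000
AND operation:
Net:  01000110.10110001.11110000.00000000
Network: 70.177.240.0/22


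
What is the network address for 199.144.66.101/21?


IP:   11000111.10010000.01000010.01100101
Mask: 11111111.11111111.11111000.00000000
AND operation:
Net:  11000111.10010000.01000000.00000000
Network: 199.144.64.0/21


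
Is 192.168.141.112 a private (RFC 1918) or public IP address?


RFC 1918 private ranges:
  10.0.0.0/8 (10.0.0.0 - 10.255.255.255)
  172.16.0.0/12 (172.16.0.0 - 172.31.255.255)
  192.168.0.0/16 (192.168.0.0 - 192.168.255.255)
Private (in 192.168.0.0/16)


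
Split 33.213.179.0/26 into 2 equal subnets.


New prefix = 26 + 1 = 27
Each subnet has 32 addresses
  33.213.179.0/27
  33.213.179.32/27
Subnets: 33.213.179.0/27, 33.213.179.32/27


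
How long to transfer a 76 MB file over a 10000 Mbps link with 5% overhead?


Effective throughput = 10000 * (1 - 5/100) = 9500 Mbps
File size in Mb = 76 * 8 = 608 Mb
Time = 608 / 9500
Time = 0.064 seconds


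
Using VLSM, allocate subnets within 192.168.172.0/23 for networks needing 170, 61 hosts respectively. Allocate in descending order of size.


170 hosts -> /24 (254 usable): 192.168.172.0/24
61 hosts -> /26 (62 usable): 192.168.173.0/26
Allocation: 192.168.172.0/24 (170 hosts, 254 usable); 192.168.173.0/26 (61 hosts, 62 usable)


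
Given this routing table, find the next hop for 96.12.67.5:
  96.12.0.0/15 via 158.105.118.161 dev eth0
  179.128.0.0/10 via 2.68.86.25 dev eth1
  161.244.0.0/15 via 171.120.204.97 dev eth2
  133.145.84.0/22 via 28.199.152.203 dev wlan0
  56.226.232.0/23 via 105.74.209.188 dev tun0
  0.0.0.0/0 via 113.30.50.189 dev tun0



Longest prefix match for 96.12.67.5:
  /15 96.12.0.0: MATCH
  /10 179.128.0.0: no
  /15 161.244.0.0: no
  /22 133.145.84.0: no
  /23 56.226.232.0: no
  /0 0.0.0.0: MATCH
Selected: next-hop 158.105.118.161 via eth0 (matched /15)


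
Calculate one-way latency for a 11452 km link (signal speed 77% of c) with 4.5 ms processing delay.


Speed = 0.77 * 3e5 km/s = 231000 km/s
Propagation delay = 11452 / 231000 = 0.0496 s = 49.5758 ms
Processing delay = 4.5 ms
Total one-way latency = 54.0758 ms


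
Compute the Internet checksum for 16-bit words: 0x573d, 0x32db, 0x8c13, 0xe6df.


Sum all words (with carry folding):
+ 0x573d = 0x573d
+ 0x32db = 0x8a18
+ 0x8c13 = 0x162c
+ 0xe6df = 0xfd0b
One's complement: ~0xfd0b
Checksum = 0x02f4


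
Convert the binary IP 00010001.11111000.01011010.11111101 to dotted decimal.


00010001 = 17
11111000 = 248
01011010 = 90
11111101 = 253
IP: 17.248.90.253


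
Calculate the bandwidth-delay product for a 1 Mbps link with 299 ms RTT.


BDP = bandwidth * RTT
= 1 Mbps * 299 ms
= 1 * 1e6 * 299 / 1000 bits
= 299000 bits
= 37375 bytes
= 36.499 KB
BDP = 299000 bits (37375 bytes)


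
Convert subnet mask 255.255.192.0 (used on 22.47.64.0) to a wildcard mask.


Subnet mask: 255.255.192.0
Wildcard = 255.255.255.255 - subnet mask
255 - 255 = 0
255 - 255 = 0
255 - 192 = 63
255 - 0 = 255
Wildcard: 0.0.63.255


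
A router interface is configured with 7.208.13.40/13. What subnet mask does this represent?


/13 means 13 network bits, 19 host bits
Binary: 11111111111110000000000000000000
Mask: 255.248.0.0


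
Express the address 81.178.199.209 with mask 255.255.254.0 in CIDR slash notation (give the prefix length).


Binary: 11111111.11111111.11111110.00000000
Count leading 1s
Prefix: /23


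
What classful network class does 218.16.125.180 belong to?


First octet: 218
Binary: 11011010
110xxxxx -> Class C (192-223)
Class C, default mask 255.255.255.0 (/24)


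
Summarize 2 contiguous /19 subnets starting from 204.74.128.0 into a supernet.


Original prefix: /19
Number of subnets: 2 = 2^1
New prefix = 19 - 1 = 18
Supernet: 204.74.128.0/18


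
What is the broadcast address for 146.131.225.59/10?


Network: 146.128.0.0/10
Host bits = 22
Set all host bits to 1:
Broadcast: 146.191.255.255


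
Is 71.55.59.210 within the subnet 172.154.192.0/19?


Subnet network: 172.154.192.0
Test IP AND mask: 71.55.32.0
No, 71.55.59.210 is not in 172.154.192.0/19


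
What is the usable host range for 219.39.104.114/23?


Network: 219.39.104.0
Broadcast: 219.39.105.255
First usable = network + 1
Last usable = broadcast - 1
Range: 219.39.104.1 to 219.39.105.254


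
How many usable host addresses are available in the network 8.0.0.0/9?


Host bits = 32 - 9 = 23
Total addresses = 2^23 = 8388608
Usable = total - 2 (network and broadcast)
Usable hosts: 8388606


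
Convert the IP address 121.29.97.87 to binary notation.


121 = 01111001
29 = 00011101
97 = 01100001
87 = 01010111
Binary: 01111001.00011101.01100001.01010111


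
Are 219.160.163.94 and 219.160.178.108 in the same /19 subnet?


Mask: 255.255.224.0
219.160.163.94 AND mask = 219.160.160.0
219.160.178.108 AND mask = 219.160.160.0
Yes, same subnet (219.160.160.0)


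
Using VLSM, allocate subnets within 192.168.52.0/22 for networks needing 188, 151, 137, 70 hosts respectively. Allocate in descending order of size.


188 hosts -> /24 (254 usable): 192.168.52.0/24
151 hosts -> /24 (254 usable): 192.168.53.0/24
137 hosts -> /24 (254 usable): 192.168.54.0/24
70 hosts -> /25 (126 usable): 192.168.55.0/25
Allocation: 192.168.52.0/24 (188 hosts, 254 usable); 192.168.53.0/24 (151 hosts, 254 usable); 192.168.54.0/24 (137 hosts, 254 usable); 192.168.55.0/25 (70 hosts, 126 usable)


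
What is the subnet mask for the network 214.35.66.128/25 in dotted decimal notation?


/25 means 25 network bits, 7 host bits
Binary: 11111111111111111111111110000000
Mask: 255.255.255.128


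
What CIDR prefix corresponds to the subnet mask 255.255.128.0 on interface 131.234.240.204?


Binary: 11111111.11111111.10000000.00000000
Count leading 1s
Prefix: /17


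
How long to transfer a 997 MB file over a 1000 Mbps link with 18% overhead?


Effective throughput = 1000 * (1 - 18/100) = 820.0 Mbps
File size in Mb = 997 * 8 = 7976 Mb
Time = 7976 / 820.0
Time = 9.7268 seconds


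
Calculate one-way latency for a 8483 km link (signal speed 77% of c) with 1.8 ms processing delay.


Speed = 0.77 * 3e5 km/s = 231000 km/s
Propagation delay = 8483 / 231000 = 0.0367 s = 36.7229 ms
Processing delay = 1.8 ms
Total one-way latency = 38.5229 ms


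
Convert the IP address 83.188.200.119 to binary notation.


83 = 01010011
188 = 10111100
200 = 11001000
119 = 01110111
Binary: 01010011.10111100.11001000.01110111


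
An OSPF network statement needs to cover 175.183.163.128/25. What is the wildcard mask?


Subnet mask: 255.255.255.128
Wildcard = 255.255.255.255 - subnet mask
255 - 255 = 0
255 - 255 = 0
255 - 255 = 0
255 - 128 = 127
Wildcard: 0.0.0.127


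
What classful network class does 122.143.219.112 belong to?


First octet: 122
Binary: 01111010
0xxxxxxx -> Class A (1-126)
Class A, default mask 255.0.0.0 (/8)


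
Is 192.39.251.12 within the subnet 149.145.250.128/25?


Subnet network: 149.145.250.128
Test IP AND mask: 192.39.251.0
No, 192.39.251.12 is not in 149.145.250.128/25


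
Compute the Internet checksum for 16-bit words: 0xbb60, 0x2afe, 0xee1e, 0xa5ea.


Sum all words (with carry folding):
+ 0xbb60 = 0xbb60
+ 0x2afe = 0xe65e
+ 0xee1e = 0xd47d
+ 0xa5ea = 0x7a68
One's complement: ~0x7a68
Checksum = 0x8597


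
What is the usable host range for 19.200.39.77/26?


Network: 19.200.39.64
Broadcast: 19.200.39.127
First usable = network + 1
Last usable = broadcast - 1
Range: 19.200.39.65 to 19.200.39.126


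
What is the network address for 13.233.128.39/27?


IP:   00001101.11101001.10000000.00100111
Mask: 11111111.11111111.11111111.11100000
AND operation:
Net:  00001101.11101001.10000000.00100000
Network: 13.233.128.32/27


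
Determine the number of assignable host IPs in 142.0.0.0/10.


Host bits = 32 - 10 = 22
Total addresses = 2^22 = 4194304
Usable = total - 2 (network and broadcast)
Usable hosts: 4194302


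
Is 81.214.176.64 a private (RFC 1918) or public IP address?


RFC 1918 private ranges:
  10.0.0.0/8 (10.0.0.0 - 10.255.255.255)
  172.16.0.0/12 (172.16.0.0 - 172.31.255.255)
  192.168.0.0/16 (192.168.0.0 - 192.168.255.255)
Public (not in any RFC 1918 range)


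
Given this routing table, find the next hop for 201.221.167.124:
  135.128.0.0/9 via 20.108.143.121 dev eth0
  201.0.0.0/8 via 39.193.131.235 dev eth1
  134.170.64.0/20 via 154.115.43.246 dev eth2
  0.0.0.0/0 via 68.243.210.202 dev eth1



Longest prefix match for 201.221.167.124:
  /9 135.128.0.0: no
  /8 201.0.0.0: MATCH
  /20 134.170.64.0: no
  /0 0.0.0.0: MATCH
Selected: next-hop 39.193.131.235 via eth1 (matched /8)


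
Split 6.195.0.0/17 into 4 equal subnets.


New prefix = 17 + 2 = 19
Each subnet has 8192 addresses
  6.195.0.0/19
  6.195.32.0/19
  6.195.64.0/19
  6.195.96.0/19
Subnets: 6.195.0.0/19, 6.195.32.0/19, 6.195.64.0/19, 6.195.96.0/19


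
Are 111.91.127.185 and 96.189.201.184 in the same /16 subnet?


Mask: 255.255.0.0
111.91.127.185 AND mask = 111.91.0.0
96.189.201.184 AND mask = 96.189.0.0
No, different subnets (111.91.0.0 vs 96.189.0.0)


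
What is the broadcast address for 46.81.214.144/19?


Network: 46.81.192.0/19
Host bits = 13
Set all host bits to 1:
Broadcast: 46.81.223.255


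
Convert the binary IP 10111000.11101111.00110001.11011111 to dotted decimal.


10111000 = 184
11101111 = 239
00110001 = 49
11011111 = 223
IP: 184.239.49.223


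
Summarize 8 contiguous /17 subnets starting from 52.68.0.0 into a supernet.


Original prefix: /17
Number of subnets: 8 = 2^3
New prefix = 17 - 3 = 14
Supernet: 52.68.0.0/14


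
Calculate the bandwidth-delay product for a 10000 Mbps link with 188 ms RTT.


BDP = bandwidth * RTT
= 10000 Mbps * 188 ms
= 10000 * 1e6 * 188 / 1000 bits
= 1880000000 bits
= 235000000 bytes
= 229492.1875 KB
BDP = 1880000000 bits (235000000 bytes)


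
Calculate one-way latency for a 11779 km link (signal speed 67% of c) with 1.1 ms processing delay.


Speed = 0.67 * 3e5 km/s = 201000 km/s
Propagation delay = 11779 / 201000 = 0.0586 s = 58.602 ms
Processing delay = 1.1 ms
Total one-way latency = 59.702 ms


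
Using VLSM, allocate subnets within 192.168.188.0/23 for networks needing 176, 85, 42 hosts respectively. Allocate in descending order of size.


176 hosts -> /24 (254 usable): 192.168.188.0/24
85 hosts -> /25 (126 usable): 192.168.189.0/25
42 hosts -> /26 (62 usable): 192.168.189.128/26
Allocation: 192.168.188.0/24 (176 hosts, 254 usable); 192.168.189.0/25 (85 hosts, 126 usable); 192.168.189.128/26 (42 hosts, 62 usable)


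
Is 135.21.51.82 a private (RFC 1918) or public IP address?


RFC 1918 private ranges:
  10.0.0.0/8 (10.0.0.0 - 10.255.255.255)
  172.16.0.0/12 (172.16.0.0 - 172.31.255.255)
  192.168.0.0/16 (192.168.0.0 - 192.168.255.255)
Public (not in any RFC 1918 range)


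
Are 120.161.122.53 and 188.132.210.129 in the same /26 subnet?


Mask: 255.255.255.192
120.161.122.53 AND mask = 120.161.122.0
188.132.210.129 AND mask = 188.132.210.128
No, different subnets (120.161.122.0 vs 188.132.210.128)


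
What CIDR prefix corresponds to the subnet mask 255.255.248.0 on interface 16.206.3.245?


Binary: 11111111.11111111.11111000.00000000
Count leading 1s
Prefix: /21


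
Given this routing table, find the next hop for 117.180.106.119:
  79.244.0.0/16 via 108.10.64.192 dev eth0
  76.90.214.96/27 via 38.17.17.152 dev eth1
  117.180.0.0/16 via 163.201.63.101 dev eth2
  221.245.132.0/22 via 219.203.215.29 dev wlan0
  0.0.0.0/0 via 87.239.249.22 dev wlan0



Longest prefix match for 117.180.106.119:
  /16 79.244.0.0: no
  /27 76.90.214.96: no
  /16 117.180.0.0: MATCH
  /22 221.245.132.0: no
  /0 0.0.0.0: MATCH
Selected: next-hop 163.201.63.101 via eth2 (matched /16)


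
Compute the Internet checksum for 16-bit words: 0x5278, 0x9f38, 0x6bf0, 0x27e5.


Sum all words (with carry folding):
+ 0x5278 = 0x5278
+ 0x9f38 = 0xf1b0
+ 0x6bf0 = 0x5da1
+ 0x27e5 = 0x8586
One's complement: ~0x8586
Checksum = 0x7a79


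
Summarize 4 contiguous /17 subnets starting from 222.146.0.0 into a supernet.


Original prefix: /17
Number of subnets: 4 = 2^2
New prefix = 17 - 2 = 15
Supernet: 222.146.0.0/15


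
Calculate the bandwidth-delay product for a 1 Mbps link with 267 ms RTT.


BDP = bandwidth * RTT
= 1 Mbps * 267 ms
= 1 * 1e6 * 267 / 1000 bits
= 267000 bits
= 33375 bytes
= 32.5928 KB
BDP = 267000 bits (33375 bytes)


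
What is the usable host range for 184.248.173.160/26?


Network: 184.248.173.128
Broadcast: 184.248.173.191
First usable = network + 1
Last usable = broadcast - 1
Range: 184.248.173.129 to 184.248.173.190


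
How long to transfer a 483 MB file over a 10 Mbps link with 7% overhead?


Effective throughput = 10 * (1 - 7/100) = 9.3 Mbps
File size in Mb = 483 * 8 = 3864 Mb
Time = 3864 / 9.3
Time = 415.4839 seconds


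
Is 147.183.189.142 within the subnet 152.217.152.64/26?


Subnet network: 152.217.152.64
Test IP AND mask: 147.183.189.128
No, 147.183.189.142 is not in 152.217.152.64/26


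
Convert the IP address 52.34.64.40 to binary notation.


52 = 00110100
34 = 00100010
64 = 01000000
40 = 00101000
Binary: 00110100.00100010.01000000.00101000


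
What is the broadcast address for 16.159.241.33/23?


Network: 16.159.240.0/23
Host bits = 9
Set all host bits to 1:
Broadcast: 16.159.241.255


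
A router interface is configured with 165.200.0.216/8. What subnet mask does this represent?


/8 means 8 network bits, 24 host bits
Binary: 11111111000000000000000000000000
Mask: 255.0.0.0


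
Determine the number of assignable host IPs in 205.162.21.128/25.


Host bits = 32 - 25 = 7
Total addresses = 2^7 = 128
Usable = total - 2 (network and broadcast)
Usable hosts: 126


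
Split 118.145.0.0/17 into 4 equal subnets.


New prefix = 17 + 2 = 19
Each subnet has 8192 addresses
  118.145.0.0/19
  118.145.32.0/19
  118.145.64.0/19
  118.145.96.0/19
Subnets: 118.145.0.0/19, 118.145.32.0/19, 118.145.64.0/19, 118.145.96.0/19


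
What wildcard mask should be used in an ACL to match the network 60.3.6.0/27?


Subnet mask: 255.255.255.224
Wildcard = 255.255.255.255 - subnet mask
255 - 255 = 0
255 - 255 = 0
255 - 255 = 0
255 - 224 = 31
Wildcard: 0.0.0.31


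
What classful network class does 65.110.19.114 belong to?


First octet: 65
Binary: 01000001
0xxxxxxx -> Class A (1-126)
Class A, default mask 255.0.0.0 (/8)


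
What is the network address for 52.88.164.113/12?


IP:   00110100.01011000.10100100.01110001
Mask: 11111111.11110000.00000000.00000000
AND operation:
Net:  00110100.01010000.00000000.00000000
Network: 52.80.0.0/12


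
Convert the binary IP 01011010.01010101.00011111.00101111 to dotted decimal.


01011010 = 90
01010101 = 85
00011111 = 31
00101111 = 47
IP: 90.85.31.47


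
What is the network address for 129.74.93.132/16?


IP:   10000001.01001010.01011101.10000100
Mask: 11111111.11111111.00000000.00000000
AND operation:
Net:  10000001.01001010.00000000.00000000
Network: 129.74.0.0/16


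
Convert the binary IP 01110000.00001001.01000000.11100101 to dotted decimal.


01110000 = 112
00001001 = 9
01000000 = 64
11100101 = 229
IP: 112.9.64.229


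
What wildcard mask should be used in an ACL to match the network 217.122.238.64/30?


Subnet mask: 255.255.255.252
Wildcard = 255.255.255.255 - subnet mask
255 - 255 = 0
255 - 255 = 0
255 - 255 = 0
255 - 252 = 3
Wildcard: 0.0.0.3


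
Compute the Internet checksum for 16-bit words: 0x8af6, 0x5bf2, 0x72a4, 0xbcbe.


Sum all words (with carry folding):
+ 0x8af6 = 0x8af6
+ 0x5bf2 = 0xe6e8
+ 0x72a4 = 0x598d
+ 0xbcbe = 0x164c
One's complement: ~0x164c
Checksum = 0xe9b3


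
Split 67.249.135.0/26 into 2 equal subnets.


New prefix = 26 + 1 = 27
Each subnet has 32 addresses
  67.249.135.0/27
  67.249.135.32/27
Subnets: 67.249.135.0/27, 67.249.135.32/27


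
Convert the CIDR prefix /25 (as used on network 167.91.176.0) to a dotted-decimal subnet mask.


/25 means 25 network bits, 7 host bits
Binary: 11111111111111111111111110000000
Mask: 255.255.255.128
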